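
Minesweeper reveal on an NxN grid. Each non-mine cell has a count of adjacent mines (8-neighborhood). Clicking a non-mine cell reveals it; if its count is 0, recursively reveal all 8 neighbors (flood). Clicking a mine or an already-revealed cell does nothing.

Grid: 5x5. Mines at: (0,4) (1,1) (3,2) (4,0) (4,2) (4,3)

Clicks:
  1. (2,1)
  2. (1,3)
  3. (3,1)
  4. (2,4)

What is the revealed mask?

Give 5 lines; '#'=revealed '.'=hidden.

Answer: .....
...##
.#.##
.#.##
.....

Derivation:
Click 1 (2,1) count=2: revealed 1 new [(2,1)] -> total=1
Click 2 (1,3) count=1: revealed 1 new [(1,3)] -> total=2
Click 3 (3,1) count=3: revealed 1 new [(3,1)] -> total=3
Click 4 (2,4) count=0: revealed 5 new [(1,4) (2,3) (2,4) (3,3) (3,4)] -> total=8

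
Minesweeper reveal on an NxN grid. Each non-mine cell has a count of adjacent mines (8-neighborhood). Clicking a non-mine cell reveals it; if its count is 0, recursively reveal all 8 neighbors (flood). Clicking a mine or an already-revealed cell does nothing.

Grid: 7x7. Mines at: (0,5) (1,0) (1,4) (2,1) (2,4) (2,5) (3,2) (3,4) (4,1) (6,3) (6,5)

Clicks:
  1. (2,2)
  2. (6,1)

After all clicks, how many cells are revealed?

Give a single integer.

Answer: 7

Derivation:
Click 1 (2,2) count=2: revealed 1 new [(2,2)] -> total=1
Click 2 (6,1) count=0: revealed 6 new [(5,0) (5,1) (5,2) (6,0) (6,1) (6,2)] -> total=7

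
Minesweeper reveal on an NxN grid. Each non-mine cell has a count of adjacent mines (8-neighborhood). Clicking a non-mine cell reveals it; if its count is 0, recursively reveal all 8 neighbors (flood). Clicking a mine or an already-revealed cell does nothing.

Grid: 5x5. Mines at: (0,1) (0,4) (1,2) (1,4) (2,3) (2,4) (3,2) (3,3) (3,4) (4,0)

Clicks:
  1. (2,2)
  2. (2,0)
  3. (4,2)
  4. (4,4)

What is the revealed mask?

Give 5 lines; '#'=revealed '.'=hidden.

Click 1 (2,2) count=4: revealed 1 new [(2,2)] -> total=1
Click 2 (2,0) count=0: revealed 6 new [(1,0) (1,1) (2,0) (2,1) (3,0) (3,1)] -> total=7
Click 3 (4,2) count=2: revealed 1 new [(4,2)] -> total=8
Click 4 (4,4) count=2: revealed 1 new [(4,4)] -> total=9

Answer: .....
##...
###..
##...
..#.#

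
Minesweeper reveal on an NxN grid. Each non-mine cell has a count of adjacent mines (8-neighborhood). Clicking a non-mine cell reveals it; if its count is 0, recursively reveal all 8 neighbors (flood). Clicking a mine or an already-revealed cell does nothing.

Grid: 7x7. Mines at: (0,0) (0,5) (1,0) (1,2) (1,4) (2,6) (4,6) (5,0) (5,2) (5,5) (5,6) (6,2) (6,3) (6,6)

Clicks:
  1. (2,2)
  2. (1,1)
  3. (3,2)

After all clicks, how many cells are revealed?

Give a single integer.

Click 1 (2,2) count=1: revealed 1 new [(2,2)] -> total=1
Click 2 (1,1) count=3: revealed 1 new [(1,1)] -> total=2
Click 3 (3,2) count=0: revealed 17 new [(2,0) (2,1) (2,3) (2,4) (2,5) (3,0) (3,1) (3,2) (3,3) (3,4) (3,5) (4,0) (4,1) (4,2) (4,3) (4,4) (4,5)] -> total=19

Answer: 19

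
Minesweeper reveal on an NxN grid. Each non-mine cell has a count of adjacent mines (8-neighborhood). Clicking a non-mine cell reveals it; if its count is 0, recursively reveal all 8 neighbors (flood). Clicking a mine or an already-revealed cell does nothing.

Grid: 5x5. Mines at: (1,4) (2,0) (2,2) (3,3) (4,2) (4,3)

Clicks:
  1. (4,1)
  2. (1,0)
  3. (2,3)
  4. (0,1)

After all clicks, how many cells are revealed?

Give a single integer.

Answer: 10

Derivation:
Click 1 (4,1) count=1: revealed 1 new [(4,1)] -> total=1
Click 2 (1,0) count=1: revealed 1 new [(1,0)] -> total=2
Click 3 (2,3) count=3: revealed 1 new [(2,3)] -> total=3
Click 4 (0,1) count=0: revealed 7 new [(0,0) (0,1) (0,2) (0,3) (1,1) (1,2) (1,3)] -> total=10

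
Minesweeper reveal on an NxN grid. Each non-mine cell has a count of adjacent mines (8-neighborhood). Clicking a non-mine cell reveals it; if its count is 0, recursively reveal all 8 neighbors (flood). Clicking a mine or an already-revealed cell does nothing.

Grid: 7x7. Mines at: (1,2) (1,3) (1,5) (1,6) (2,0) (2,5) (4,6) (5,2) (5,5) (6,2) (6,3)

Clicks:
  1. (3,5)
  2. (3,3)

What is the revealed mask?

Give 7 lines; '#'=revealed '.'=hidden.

Answer: .......
.......
.####..
.#####.
.####..
.......
.......

Derivation:
Click 1 (3,5) count=2: revealed 1 new [(3,5)] -> total=1
Click 2 (3,3) count=0: revealed 12 new [(2,1) (2,2) (2,3) (2,4) (3,1) (3,2) (3,3) (3,4) (4,1) (4,2) (4,3) (4,4)] -> total=13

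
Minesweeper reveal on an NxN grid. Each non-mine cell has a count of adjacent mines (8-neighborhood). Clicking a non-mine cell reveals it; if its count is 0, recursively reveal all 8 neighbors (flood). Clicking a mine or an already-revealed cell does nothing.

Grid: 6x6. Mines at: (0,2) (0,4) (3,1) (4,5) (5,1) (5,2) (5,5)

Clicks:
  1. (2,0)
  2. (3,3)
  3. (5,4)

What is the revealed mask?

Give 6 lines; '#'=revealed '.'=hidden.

Click 1 (2,0) count=1: revealed 1 new [(2,0)] -> total=1
Click 2 (3,3) count=0: revealed 15 new [(1,2) (1,3) (1,4) (1,5) (2,2) (2,3) (2,4) (2,5) (3,2) (3,3) (3,4) (3,5) (4,2) (4,3) (4,4)] -> total=16
Click 3 (5,4) count=2: revealed 1 new [(5,4)] -> total=17

Answer: ......
..####
#.####
..####
..###.
....#.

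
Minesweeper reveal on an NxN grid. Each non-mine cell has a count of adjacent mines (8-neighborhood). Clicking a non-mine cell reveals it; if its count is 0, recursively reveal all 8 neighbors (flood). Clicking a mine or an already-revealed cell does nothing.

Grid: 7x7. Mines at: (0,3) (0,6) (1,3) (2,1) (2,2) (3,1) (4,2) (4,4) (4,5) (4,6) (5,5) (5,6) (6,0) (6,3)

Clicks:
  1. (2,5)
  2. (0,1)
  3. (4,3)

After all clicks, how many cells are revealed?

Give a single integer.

Answer: 16

Derivation:
Click 1 (2,5) count=0: revealed 9 new [(1,4) (1,5) (1,6) (2,4) (2,5) (2,6) (3,4) (3,5) (3,6)] -> total=9
Click 2 (0,1) count=0: revealed 6 new [(0,0) (0,1) (0,2) (1,0) (1,1) (1,2)] -> total=15
Click 3 (4,3) count=2: revealed 1 new [(4,3)] -> total=16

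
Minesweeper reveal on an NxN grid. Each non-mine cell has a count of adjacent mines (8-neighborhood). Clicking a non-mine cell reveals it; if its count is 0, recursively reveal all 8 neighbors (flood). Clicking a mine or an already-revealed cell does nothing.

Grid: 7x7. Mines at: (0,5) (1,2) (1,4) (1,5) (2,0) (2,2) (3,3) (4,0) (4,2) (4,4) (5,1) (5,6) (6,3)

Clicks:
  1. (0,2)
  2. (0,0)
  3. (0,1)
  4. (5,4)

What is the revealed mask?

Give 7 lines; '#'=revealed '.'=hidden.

Answer: ###....
##.....
.......
.......
.......
....#..
.......

Derivation:
Click 1 (0,2) count=1: revealed 1 new [(0,2)] -> total=1
Click 2 (0,0) count=0: revealed 4 new [(0,0) (0,1) (1,0) (1,1)] -> total=5
Click 3 (0,1) count=1: revealed 0 new [(none)] -> total=5
Click 4 (5,4) count=2: revealed 1 new [(5,4)] -> total=6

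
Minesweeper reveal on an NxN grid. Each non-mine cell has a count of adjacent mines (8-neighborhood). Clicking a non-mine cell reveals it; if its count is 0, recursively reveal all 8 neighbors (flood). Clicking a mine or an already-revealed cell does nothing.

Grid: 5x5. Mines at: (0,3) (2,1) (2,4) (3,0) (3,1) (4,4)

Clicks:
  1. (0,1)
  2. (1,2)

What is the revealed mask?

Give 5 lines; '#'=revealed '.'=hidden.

Answer: ###..
###..
.....
.....
.....

Derivation:
Click 1 (0,1) count=0: revealed 6 new [(0,0) (0,1) (0,2) (1,0) (1,1) (1,2)] -> total=6
Click 2 (1,2) count=2: revealed 0 new [(none)] -> total=6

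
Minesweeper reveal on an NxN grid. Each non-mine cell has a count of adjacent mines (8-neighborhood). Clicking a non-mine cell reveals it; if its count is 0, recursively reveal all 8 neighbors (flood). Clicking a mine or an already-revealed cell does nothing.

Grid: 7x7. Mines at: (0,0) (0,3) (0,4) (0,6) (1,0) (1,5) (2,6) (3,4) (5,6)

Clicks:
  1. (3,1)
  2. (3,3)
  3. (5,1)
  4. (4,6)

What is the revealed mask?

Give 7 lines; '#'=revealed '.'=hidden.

Answer: .......
.###...
####...
####...
#######
######.
######.

Derivation:
Click 1 (3,1) count=0: revealed 29 new [(1,1) (1,2) (1,3) (2,0) (2,1) (2,2) (2,3) (3,0) (3,1) (3,2) (3,3) (4,0) (4,1) (4,2) (4,3) (4,4) (4,5) (5,0) (5,1) (5,2) (5,3) (5,4) (5,5) (6,0) (6,1) (6,2) (6,3) (6,4) (6,5)] -> total=29
Click 2 (3,3) count=1: revealed 0 new [(none)] -> total=29
Click 3 (5,1) count=0: revealed 0 new [(none)] -> total=29
Click 4 (4,6) count=1: revealed 1 new [(4,6)] -> total=30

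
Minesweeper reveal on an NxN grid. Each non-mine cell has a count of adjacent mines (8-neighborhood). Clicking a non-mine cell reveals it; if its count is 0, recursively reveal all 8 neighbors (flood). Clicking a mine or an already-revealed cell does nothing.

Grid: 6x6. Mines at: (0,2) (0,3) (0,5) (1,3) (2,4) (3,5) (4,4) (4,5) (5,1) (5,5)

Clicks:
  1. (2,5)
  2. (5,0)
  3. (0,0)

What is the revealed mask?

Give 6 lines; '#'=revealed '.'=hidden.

Click 1 (2,5) count=2: revealed 1 new [(2,5)] -> total=1
Click 2 (5,0) count=1: revealed 1 new [(5,0)] -> total=2
Click 3 (0,0) count=0: revealed 17 new [(0,0) (0,1) (1,0) (1,1) (1,2) (2,0) (2,1) (2,2) (2,3) (3,0) (3,1) (3,2) (3,3) (4,0) (4,1) (4,2) (4,3)] -> total=19

Answer: ##....
###...
####.#
####..
####..
#.....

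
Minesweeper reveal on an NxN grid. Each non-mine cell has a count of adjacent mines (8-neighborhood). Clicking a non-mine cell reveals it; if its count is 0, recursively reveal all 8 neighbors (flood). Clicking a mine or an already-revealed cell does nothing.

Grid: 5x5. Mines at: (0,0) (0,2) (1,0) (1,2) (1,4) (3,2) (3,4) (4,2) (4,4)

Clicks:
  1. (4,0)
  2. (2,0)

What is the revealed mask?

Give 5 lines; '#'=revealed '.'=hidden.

Answer: .....
.....
##...
##...
##...

Derivation:
Click 1 (4,0) count=0: revealed 6 new [(2,0) (2,1) (3,0) (3,1) (4,0) (4,1)] -> total=6
Click 2 (2,0) count=1: revealed 0 new [(none)] -> total=6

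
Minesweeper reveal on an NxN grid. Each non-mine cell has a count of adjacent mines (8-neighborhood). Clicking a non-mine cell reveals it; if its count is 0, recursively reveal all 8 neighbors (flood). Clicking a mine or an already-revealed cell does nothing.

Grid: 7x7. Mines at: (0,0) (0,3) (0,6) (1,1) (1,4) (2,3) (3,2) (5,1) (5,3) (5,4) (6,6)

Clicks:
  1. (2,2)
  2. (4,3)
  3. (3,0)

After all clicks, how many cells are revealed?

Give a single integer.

Answer: 8

Derivation:
Click 1 (2,2) count=3: revealed 1 new [(2,2)] -> total=1
Click 2 (4,3) count=3: revealed 1 new [(4,3)] -> total=2
Click 3 (3,0) count=0: revealed 6 new [(2,0) (2,1) (3,0) (3,1) (4,0) (4,1)] -> total=8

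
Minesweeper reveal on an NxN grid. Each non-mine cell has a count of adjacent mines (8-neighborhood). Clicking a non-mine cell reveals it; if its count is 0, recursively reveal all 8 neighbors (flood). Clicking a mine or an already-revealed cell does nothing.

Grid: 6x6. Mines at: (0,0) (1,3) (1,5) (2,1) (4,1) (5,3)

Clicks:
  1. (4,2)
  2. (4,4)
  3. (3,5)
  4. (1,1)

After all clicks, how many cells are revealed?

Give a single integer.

Answer: 15

Derivation:
Click 1 (4,2) count=2: revealed 1 new [(4,2)] -> total=1
Click 2 (4,4) count=1: revealed 1 new [(4,4)] -> total=2
Click 3 (3,5) count=0: revealed 12 new [(2,2) (2,3) (2,4) (2,5) (3,2) (3,3) (3,4) (3,5) (4,3) (4,5) (5,4) (5,5)] -> total=14
Click 4 (1,1) count=2: revealed 1 new [(1,1)] -> total=15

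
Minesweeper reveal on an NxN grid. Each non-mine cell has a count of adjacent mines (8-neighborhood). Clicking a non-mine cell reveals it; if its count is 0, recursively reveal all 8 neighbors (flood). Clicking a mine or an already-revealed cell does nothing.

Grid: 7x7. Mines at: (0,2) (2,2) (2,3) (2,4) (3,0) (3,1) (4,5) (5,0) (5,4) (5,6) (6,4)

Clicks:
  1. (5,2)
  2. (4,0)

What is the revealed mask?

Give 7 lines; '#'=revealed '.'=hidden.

Answer: .......
.......
.......
.......
####...
.###...
.###...

Derivation:
Click 1 (5,2) count=0: revealed 9 new [(4,1) (4,2) (4,3) (5,1) (5,2) (5,3) (6,1) (6,2) (6,3)] -> total=9
Click 2 (4,0) count=3: revealed 1 new [(4,0)] -> total=10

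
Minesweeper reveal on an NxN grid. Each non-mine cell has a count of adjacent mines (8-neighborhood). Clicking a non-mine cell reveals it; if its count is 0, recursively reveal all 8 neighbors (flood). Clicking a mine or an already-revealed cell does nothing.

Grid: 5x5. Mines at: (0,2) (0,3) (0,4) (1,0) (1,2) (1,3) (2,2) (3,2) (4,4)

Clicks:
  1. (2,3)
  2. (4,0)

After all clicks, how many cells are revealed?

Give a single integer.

Click 1 (2,3) count=4: revealed 1 new [(2,3)] -> total=1
Click 2 (4,0) count=0: revealed 6 new [(2,0) (2,1) (3,0) (3,1) (4,0) (4,1)] -> total=7

Answer: 7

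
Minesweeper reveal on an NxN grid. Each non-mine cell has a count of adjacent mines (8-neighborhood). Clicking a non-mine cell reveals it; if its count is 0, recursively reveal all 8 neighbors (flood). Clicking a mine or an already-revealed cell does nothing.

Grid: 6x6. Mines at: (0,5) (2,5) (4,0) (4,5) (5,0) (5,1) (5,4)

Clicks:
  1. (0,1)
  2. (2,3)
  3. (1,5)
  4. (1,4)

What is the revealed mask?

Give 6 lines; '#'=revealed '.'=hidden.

Click 1 (0,1) count=0: revealed 24 new [(0,0) (0,1) (0,2) (0,3) (0,4) (1,0) (1,1) (1,2) (1,3) (1,4) (2,0) (2,1) (2,2) (2,3) (2,4) (3,0) (3,1) (3,2) (3,3) (3,4) (4,1) (4,2) (4,3) (4,4)] -> total=24
Click 2 (2,3) count=0: revealed 0 new [(none)] -> total=24
Click 3 (1,5) count=2: revealed 1 new [(1,5)] -> total=25
Click 4 (1,4) count=2: revealed 0 new [(none)] -> total=25

Answer: #####.
######
#####.
#####.
.####.
......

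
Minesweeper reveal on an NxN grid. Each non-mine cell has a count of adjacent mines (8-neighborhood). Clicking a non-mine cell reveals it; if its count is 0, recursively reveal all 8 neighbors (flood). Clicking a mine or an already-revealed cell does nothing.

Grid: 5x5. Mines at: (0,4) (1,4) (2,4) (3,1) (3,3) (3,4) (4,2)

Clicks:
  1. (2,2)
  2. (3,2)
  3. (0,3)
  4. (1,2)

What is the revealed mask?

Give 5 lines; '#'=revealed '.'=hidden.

Answer: ####.
####.
####.
..#..
.....

Derivation:
Click 1 (2,2) count=2: revealed 1 new [(2,2)] -> total=1
Click 2 (3,2) count=3: revealed 1 new [(3,2)] -> total=2
Click 3 (0,3) count=2: revealed 1 new [(0,3)] -> total=3
Click 4 (1,2) count=0: revealed 10 new [(0,0) (0,1) (0,2) (1,0) (1,1) (1,2) (1,3) (2,0) (2,1) (2,3)] -> total=13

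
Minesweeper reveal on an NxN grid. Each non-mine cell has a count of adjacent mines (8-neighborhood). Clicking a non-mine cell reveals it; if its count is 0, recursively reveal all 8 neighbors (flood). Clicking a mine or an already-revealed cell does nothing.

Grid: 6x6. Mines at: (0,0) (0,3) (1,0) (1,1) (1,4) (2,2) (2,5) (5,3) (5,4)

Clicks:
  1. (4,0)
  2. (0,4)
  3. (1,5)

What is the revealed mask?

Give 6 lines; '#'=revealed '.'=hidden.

Click 1 (4,0) count=0: revealed 11 new [(2,0) (2,1) (3,0) (3,1) (3,2) (4,0) (4,1) (4,2) (5,0) (5,1) (5,2)] -> total=11
Click 2 (0,4) count=2: revealed 1 new [(0,4)] -> total=12
Click 3 (1,5) count=2: revealed 1 new [(1,5)] -> total=13

Answer: ....#.
.....#
##....
###...
###...
###...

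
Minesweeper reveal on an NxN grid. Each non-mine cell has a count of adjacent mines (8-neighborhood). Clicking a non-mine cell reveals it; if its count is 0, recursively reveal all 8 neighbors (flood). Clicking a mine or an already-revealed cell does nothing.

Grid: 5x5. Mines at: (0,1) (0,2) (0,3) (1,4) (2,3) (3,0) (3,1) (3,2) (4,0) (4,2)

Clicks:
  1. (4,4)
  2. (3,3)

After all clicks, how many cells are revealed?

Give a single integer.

Answer: 4

Derivation:
Click 1 (4,4) count=0: revealed 4 new [(3,3) (3,4) (4,3) (4,4)] -> total=4
Click 2 (3,3) count=3: revealed 0 new [(none)] -> total=4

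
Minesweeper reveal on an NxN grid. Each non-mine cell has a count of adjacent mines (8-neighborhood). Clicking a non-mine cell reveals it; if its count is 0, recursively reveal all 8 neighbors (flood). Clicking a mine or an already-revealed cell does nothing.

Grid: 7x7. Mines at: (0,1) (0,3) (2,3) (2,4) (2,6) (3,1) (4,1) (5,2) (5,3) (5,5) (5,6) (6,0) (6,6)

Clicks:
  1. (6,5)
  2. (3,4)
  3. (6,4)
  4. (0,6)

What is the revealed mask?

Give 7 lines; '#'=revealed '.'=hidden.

Answer: ....###
....###
.......
....#..
.......
.......
....##.

Derivation:
Click 1 (6,5) count=3: revealed 1 new [(6,5)] -> total=1
Click 2 (3,4) count=2: revealed 1 new [(3,4)] -> total=2
Click 3 (6,4) count=2: revealed 1 new [(6,4)] -> total=3
Click 4 (0,6) count=0: revealed 6 new [(0,4) (0,5) (0,6) (1,4) (1,5) (1,6)] -> total=9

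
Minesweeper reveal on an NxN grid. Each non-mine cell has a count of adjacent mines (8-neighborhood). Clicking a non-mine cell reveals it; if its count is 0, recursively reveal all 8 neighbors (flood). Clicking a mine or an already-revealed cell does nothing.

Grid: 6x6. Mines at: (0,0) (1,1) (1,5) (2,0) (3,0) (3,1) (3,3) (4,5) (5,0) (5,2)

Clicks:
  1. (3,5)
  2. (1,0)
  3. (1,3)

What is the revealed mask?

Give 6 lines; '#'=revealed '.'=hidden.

Click 1 (3,5) count=1: revealed 1 new [(3,5)] -> total=1
Click 2 (1,0) count=3: revealed 1 new [(1,0)] -> total=2
Click 3 (1,3) count=0: revealed 9 new [(0,2) (0,3) (0,4) (1,2) (1,3) (1,4) (2,2) (2,3) (2,4)] -> total=11

Answer: ..###.
#.###.
..###.
.....#
......
......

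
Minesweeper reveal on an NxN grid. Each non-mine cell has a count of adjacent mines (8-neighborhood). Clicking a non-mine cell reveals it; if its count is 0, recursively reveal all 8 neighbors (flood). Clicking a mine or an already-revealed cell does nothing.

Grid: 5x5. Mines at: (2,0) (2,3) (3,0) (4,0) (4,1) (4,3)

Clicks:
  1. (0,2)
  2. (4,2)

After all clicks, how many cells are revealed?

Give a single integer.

Answer: 11

Derivation:
Click 1 (0,2) count=0: revealed 10 new [(0,0) (0,1) (0,2) (0,3) (0,4) (1,0) (1,1) (1,2) (1,3) (1,4)] -> total=10
Click 2 (4,2) count=2: revealed 1 new [(4,2)] -> total=11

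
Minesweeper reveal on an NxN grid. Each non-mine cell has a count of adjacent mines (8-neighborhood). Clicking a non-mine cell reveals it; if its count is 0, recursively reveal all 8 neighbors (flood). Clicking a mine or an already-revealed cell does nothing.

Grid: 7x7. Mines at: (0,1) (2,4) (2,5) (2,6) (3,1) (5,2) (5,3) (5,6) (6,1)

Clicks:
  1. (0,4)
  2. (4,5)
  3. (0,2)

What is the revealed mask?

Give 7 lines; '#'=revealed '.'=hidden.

Answer: ..#####
..#####
.......
.......
.....#.
.......
.......

Derivation:
Click 1 (0,4) count=0: revealed 10 new [(0,2) (0,3) (0,4) (0,5) (0,6) (1,2) (1,3) (1,4) (1,5) (1,6)] -> total=10
Click 2 (4,5) count=1: revealed 1 new [(4,5)] -> total=11
Click 3 (0,2) count=1: revealed 0 new [(none)] -> total=11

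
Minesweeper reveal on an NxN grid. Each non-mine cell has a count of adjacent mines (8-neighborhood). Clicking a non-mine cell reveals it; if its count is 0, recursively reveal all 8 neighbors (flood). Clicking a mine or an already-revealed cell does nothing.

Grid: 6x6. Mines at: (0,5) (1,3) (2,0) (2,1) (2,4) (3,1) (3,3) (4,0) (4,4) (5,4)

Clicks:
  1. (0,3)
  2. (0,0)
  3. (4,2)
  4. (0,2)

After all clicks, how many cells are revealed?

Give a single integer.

Click 1 (0,3) count=1: revealed 1 new [(0,3)] -> total=1
Click 2 (0,0) count=0: revealed 6 new [(0,0) (0,1) (0,2) (1,0) (1,1) (1,2)] -> total=7
Click 3 (4,2) count=2: revealed 1 new [(4,2)] -> total=8
Click 4 (0,2) count=1: revealed 0 new [(none)] -> total=8

Answer: 8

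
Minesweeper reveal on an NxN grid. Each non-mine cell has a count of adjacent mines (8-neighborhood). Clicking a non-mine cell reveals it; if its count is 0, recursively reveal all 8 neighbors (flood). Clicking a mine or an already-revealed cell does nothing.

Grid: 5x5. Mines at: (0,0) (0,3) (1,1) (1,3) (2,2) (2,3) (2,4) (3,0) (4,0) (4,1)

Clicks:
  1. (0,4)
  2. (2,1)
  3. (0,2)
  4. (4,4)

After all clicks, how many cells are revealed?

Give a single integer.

Click 1 (0,4) count=2: revealed 1 new [(0,4)] -> total=1
Click 2 (2,1) count=3: revealed 1 new [(2,1)] -> total=2
Click 3 (0,2) count=3: revealed 1 new [(0,2)] -> total=3
Click 4 (4,4) count=0: revealed 6 new [(3,2) (3,3) (3,4) (4,2) (4,3) (4,4)] -> total=9

Answer: 9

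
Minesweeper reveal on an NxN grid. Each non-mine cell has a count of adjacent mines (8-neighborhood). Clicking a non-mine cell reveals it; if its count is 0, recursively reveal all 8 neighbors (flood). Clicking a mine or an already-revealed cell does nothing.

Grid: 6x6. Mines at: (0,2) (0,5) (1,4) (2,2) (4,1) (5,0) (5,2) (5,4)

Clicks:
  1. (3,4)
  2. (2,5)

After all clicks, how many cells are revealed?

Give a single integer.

Click 1 (3,4) count=0: revealed 9 new [(2,3) (2,4) (2,5) (3,3) (3,4) (3,5) (4,3) (4,4) (4,5)] -> total=9
Click 2 (2,5) count=1: revealed 0 new [(none)] -> total=9

Answer: 9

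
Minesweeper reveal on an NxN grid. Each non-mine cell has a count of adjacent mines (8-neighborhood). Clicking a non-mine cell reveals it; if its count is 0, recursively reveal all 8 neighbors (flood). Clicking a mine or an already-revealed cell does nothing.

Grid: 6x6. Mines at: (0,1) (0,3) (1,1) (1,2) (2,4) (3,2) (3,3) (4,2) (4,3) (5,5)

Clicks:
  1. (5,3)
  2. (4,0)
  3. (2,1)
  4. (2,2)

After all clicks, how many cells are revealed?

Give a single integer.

Answer: 10

Derivation:
Click 1 (5,3) count=2: revealed 1 new [(5,3)] -> total=1
Click 2 (4,0) count=0: revealed 8 new [(2,0) (2,1) (3,0) (3,1) (4,0) (4,1) (5,0) (5,1)] -> total=9
Click 3 (2,1) count=3: revealed 0 new [(none)] -> total=9
Click 4 (2,2) count=4: revealed 1 new [(2,2)] -> total=10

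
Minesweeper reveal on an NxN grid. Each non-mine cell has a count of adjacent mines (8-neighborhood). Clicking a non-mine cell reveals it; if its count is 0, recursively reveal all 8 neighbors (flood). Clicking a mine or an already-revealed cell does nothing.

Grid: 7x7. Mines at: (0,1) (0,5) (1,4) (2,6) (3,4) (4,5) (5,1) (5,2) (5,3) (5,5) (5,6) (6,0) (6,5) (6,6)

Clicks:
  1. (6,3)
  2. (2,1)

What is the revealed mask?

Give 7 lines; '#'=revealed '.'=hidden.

Answer: .......
####...
####...
####...
####...
.......
...#...

Derivation:
Click 1 (6,3) count=2: revealed 1 new [(6,3)] -> total=1
Click 2 (2,1) count=0: revealed 16 new [(1,0) (1,1) (1,2) (1,3) (2,0) (2,1) (2,2) (2,3) (3,0) (3,1) (3,2) (3,3) (4,0) (4,1) (4,2) (4,3)] -> total=17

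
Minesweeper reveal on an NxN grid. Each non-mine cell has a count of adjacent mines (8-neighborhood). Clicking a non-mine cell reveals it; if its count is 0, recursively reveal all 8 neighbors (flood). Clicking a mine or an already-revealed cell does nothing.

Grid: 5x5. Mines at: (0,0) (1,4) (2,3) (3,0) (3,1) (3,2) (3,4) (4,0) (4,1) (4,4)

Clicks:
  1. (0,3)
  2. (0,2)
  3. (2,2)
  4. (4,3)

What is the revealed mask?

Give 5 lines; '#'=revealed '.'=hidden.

Click 1 (0,3) count=1: revealed 1 new [(0,3)] -> total=1
Click 2 (0,2) count=0: revealed 5 new [(0,1) (0,2) (1,1) (1,2) (1,3)] -> total=6
Click 3 (2,2) count=3: revealed 1 new [(2,2)] -> total=7
Click 4 (4,3) count=3: revealed 1 new [(4,3)] -> total=8

Answer: .###.
.###.
..#..
.....
...#.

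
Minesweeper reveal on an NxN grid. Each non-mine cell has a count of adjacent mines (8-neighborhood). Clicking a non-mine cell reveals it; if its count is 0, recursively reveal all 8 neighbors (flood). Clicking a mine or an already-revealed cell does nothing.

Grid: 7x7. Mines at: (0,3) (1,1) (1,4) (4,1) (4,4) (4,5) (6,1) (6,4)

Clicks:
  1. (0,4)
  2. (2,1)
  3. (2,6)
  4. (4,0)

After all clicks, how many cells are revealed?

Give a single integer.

Answer: 11

Derivation:
Click 1 (0,4) count=2: revealed 1 new [(0,4)] -> total=1
Click 2 (2,1) count=1: revealed 1 new [(2,1)] -> total=2
Click 3 (2,6) count=0: revealed 8 new [(0,5) (0,6) (1,5) (1,6) (2,5) (2,6) (3,5) (3,6)] -> total=10
Click 4 (4,0) count=1: revealed 1 new [(4,0)] -> total=11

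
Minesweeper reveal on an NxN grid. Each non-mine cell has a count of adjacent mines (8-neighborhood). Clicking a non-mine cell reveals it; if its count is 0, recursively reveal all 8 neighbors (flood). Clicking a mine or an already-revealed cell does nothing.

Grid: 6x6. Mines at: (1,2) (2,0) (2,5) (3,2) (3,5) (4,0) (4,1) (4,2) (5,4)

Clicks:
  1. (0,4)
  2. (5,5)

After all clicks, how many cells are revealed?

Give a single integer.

Answer: 7

Derivation:
Click 1 (0,4) count=0: revealed 6 new [(0,3) (0,4) (0,5) (1,3) (1,4) (1,5)] -> total=6
Click 2 (5,5) count=1: revealed 1 new [(5,5)] -> total=7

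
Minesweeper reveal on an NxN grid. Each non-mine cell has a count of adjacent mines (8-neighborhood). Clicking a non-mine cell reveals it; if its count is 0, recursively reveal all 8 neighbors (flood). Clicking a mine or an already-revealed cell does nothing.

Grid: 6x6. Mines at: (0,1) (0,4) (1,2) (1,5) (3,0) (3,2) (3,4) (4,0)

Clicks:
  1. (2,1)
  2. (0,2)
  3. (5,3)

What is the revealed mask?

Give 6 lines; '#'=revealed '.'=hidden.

Answer: ..#...
......
.#....
......
.#####
.#####

Derivation:
Click 1 (2,1) count=3: revealed 1 new [(2,1)] -> total=1
Click 2 (0,2) count=2: revealed 1 new [(0,2)] -> total=2
Click 3 (5,3) count=0: revealed 10 new [(4,1) (4,2) (4,3) (4,4) (4,5) (5,1) (5,2) (5,3) (5,4) (5,5)] -> total=12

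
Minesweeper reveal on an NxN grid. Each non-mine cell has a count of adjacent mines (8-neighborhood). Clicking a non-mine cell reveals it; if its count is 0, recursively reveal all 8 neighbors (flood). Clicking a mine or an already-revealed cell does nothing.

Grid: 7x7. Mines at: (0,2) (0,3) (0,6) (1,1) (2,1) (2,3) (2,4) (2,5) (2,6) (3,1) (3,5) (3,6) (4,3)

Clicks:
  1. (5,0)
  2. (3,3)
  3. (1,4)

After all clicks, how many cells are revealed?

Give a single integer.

Click 1 (5,0) count=0: revealed 20 new [(4,0) (4,1) (4,2) (4,4) (4,5) (4,6) (5,0) (5,1) (5,2) (5,3) (5,4) (5,5) (5,6) (6,0) (6,1) (6,2) (6,3) (6,4) (6,5) (6,6)] -> total=20
Click 2 (3,3) count=3: revealed 1 new [(3,3)] -> total=21
Click 3 (1,4) count=4: revealed 1 new [(1,4)] -> total=22

Answer: 22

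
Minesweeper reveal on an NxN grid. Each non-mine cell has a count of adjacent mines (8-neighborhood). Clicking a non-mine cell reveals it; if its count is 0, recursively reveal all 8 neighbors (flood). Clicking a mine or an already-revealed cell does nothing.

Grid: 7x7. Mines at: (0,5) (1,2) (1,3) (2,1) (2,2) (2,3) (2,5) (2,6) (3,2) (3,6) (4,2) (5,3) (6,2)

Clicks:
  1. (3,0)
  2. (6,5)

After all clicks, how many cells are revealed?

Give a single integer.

Click 1 (3,0) count=1: revealed 1 new [(3,0)] -> total=1
Click 2 (6,5) count=0: revealed 9 new [(4,4) (4,5) (4,6) (5,4) (5,5) (5,6) (6,4) (6,5) (6,6)] -> total=10

Answer: 10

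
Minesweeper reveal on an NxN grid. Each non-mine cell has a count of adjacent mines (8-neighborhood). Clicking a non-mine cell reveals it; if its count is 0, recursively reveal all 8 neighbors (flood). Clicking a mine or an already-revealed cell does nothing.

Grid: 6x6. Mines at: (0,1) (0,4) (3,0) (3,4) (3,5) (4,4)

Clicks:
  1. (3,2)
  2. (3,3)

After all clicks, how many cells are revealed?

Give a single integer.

Answer: 17

Derivation:
Click 1 (3,2) count=0: revealed 17 new [(1,1) (1,2) (1,3) (2,1) (2,2) (2,3) (3,1) (3,2) (3,3) (4,0) (4,1) (4,2) (4,3) (5,0) (5,1) (5,2) (5,3)] -> total=17
Click 2 (3,3) count=2: revealed 0 new [(none)] -> total=17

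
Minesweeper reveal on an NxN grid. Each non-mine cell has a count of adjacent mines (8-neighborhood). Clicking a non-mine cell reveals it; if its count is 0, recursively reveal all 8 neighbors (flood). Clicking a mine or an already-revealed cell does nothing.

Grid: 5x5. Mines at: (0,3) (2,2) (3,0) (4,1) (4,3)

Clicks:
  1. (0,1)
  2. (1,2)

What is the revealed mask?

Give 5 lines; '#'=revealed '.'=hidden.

Answer: ###..
###..
##...
.....
.....

Derivation:
Click 1 (0,1) count=0: revealed 8 new [(0,0) (0,1) (0,2) (1,0) (1,1) (1,2) (2,0) (2,1)] -> total=8
Click 2 (1,2) count=2: revealed 0 new [(none)] -> total=8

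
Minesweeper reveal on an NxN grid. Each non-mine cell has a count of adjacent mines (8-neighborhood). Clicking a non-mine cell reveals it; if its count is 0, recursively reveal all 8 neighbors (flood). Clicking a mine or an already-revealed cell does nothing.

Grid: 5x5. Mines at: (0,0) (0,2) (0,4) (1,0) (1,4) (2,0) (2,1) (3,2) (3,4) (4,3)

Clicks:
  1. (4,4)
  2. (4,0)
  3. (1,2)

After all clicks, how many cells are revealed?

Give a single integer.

Answer: 6

Derivation:
Click 1 (4,4) count=2: revealed 1 new [(4,4)] -> total=1
Click 2 (4,0) count=0: revealed 4 new [(3,0) (3,1) (4,0) (4,1)] -> total=5
Click 3 (1,2) count=2: revealed 1 new [(1,2)] -> total=6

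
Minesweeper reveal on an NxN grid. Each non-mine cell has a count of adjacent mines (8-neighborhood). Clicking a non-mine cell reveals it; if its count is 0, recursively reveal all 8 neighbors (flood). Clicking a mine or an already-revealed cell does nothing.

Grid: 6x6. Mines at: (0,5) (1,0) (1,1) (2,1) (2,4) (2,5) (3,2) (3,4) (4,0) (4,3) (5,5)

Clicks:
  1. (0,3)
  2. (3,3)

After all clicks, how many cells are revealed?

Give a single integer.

Answer: 7

Derivation:
Click 1 (0,3) count=0: revealed 6 new [(0,2) (0,3) (0,4) (1,2) (1,3) (1,4)] -> total=6
Click 2 (3,3) count=4: revealed 1 new [(3,3)] -> total=7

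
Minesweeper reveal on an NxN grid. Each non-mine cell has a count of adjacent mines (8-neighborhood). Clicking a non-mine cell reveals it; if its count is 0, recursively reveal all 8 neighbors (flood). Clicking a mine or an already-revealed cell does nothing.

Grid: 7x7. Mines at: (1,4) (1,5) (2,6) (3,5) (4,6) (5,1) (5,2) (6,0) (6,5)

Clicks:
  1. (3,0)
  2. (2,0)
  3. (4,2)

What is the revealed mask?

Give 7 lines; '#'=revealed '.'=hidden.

Click 1 (3,0) count=0: revealed 23 new [(0,0) (0,1) (0,2) (0,3) (1,0) (1,1) (1,2) (1,3) (2,0) (2,1) (2,2) (2,3) (2,4) (3,0) (3,1) (3,2) (3,3) (3,4) (4,0) (4,1) (4,2) (4,3) (4,4)] -> total=23
Click 2 (2,0) count=0: revealed 0 new [(none)] -> total=23
Click 3 (4,2) count=2: revealed 0 new [(none)] -> total=23

Answer: ####...
####...
#####..
#####..
#####..
.......
.......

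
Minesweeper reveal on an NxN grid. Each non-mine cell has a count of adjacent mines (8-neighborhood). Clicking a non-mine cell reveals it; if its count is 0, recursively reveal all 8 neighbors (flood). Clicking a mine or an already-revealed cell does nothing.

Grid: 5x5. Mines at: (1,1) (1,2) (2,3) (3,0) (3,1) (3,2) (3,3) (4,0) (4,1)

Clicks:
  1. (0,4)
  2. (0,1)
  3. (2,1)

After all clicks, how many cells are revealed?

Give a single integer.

Answer: 6

Derivation:
Click 1 (0,4) count=0: revealed 4 new [(0,3) (0,4) (1,3) (1,4)] -> total=4
Click 2 (0,1) count=2: revealed 1 new [(0,1)] -> total=5
Click 3 (2,1) count=5: revealed 1 new [(2,1)] -> total=6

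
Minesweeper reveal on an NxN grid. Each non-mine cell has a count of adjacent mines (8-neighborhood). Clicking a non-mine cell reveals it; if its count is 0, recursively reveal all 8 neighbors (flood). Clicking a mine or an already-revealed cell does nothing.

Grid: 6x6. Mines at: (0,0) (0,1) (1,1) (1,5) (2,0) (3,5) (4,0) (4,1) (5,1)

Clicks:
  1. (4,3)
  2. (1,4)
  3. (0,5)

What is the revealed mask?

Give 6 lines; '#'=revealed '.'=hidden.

Click 1 (4,3) count=0: revealed 20 new [(0,2) (0,3) (0,4) (1,2) (1,3) (1,4) (2,2) (2,3) (2,4) (3,2) (3,3) (3,4) (4,2) (4,3) (4,4) (4,5) (5,2) (5,3) (5,4) (5,5)] -> total=20
Click 2 (1,4) count=1: revealed 0 new [(none)] -> total=20
Click 3 (0,5) count=1: revealed 1 new [(0,5)] -> total=21

Answer: ..####
..###.
..###.
..###.
..####
..####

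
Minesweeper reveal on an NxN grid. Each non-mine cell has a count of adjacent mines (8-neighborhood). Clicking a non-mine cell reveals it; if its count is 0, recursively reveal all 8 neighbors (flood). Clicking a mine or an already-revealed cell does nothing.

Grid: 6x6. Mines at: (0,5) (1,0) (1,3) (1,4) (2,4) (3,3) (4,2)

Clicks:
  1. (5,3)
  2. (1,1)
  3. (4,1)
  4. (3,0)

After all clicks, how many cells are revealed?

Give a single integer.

Click 1 (5,3) count=1: revealed 1 new [(5,3)] -> total=1
Click 2 (1,1) count=1: revealed 1 new [(1,1)] -> total=2
Click 3 (4,1) count=1: revealed 1 new [(4,1)] -> total=3
Click 4 (3,0) count=0: revealed 7 new [(2,0) (2,1) (3,0) (3,1) (4,0) (5,0) (5,1)] -> total=10

Answer: 10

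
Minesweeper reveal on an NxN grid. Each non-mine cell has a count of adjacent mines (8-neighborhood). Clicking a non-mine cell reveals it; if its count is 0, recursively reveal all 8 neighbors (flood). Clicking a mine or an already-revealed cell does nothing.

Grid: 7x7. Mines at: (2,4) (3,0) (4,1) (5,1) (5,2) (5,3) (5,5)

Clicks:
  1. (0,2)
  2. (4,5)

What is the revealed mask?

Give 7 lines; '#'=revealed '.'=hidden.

Click 1 (0,2) count=0: revealed 27 new [(0,0) (0,1) (0,2) (0,3) (0,4) (0,5) (0,6) (1,0) (1,1) (1,2) (1,3) (1,4) (1,5) (1,6) (2,0) (2,1) (2,2) (2,3) (2,5) (2,6) (3,1) (3,2) (3,3) (3,5) (3,6) (4,5) (4,6)] -> total=27
Click 2 (4,5) count=1: revealed 0 new [(none)] -> total=27

Answer: #######
#######
####.##
.###.##
.....##
.......
.......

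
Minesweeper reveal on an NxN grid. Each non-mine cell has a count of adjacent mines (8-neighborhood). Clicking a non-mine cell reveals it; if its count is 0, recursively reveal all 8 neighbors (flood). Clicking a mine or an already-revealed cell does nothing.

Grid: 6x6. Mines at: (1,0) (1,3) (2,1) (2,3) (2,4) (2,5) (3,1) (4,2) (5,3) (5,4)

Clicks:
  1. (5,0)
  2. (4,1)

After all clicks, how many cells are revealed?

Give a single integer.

Click 1 (5,0) count=0: revealed 4 new [(4,0) (4,1) (5,0) (5,1)] -> total=4
Click 2 (4,1) count=2: revealed 0 new [(none)] -> total=4

Answer: 4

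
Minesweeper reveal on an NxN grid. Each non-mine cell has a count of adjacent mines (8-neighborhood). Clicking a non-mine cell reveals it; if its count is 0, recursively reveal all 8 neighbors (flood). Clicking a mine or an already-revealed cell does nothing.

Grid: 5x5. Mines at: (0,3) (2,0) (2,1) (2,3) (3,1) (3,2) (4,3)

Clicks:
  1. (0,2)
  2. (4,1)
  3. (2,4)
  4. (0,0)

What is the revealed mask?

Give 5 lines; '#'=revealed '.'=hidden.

Answer: ###..
###..
....#
.....
.#...

Derivation:
Click 1 (0,2) count=1: revealed 1 new [(0,2)] -> total=1
Click 2 (4,1) count=2: revealed 1 new [(4,1)] -> total=2
Click 3 (2,4) count=1: revealed 1 new [(2,4)] -> total=3
Click 4 (0,0) count=0: revealed 5 new [(0,0) (0,1) (1,0) (1,1) (1,2)] -> total=8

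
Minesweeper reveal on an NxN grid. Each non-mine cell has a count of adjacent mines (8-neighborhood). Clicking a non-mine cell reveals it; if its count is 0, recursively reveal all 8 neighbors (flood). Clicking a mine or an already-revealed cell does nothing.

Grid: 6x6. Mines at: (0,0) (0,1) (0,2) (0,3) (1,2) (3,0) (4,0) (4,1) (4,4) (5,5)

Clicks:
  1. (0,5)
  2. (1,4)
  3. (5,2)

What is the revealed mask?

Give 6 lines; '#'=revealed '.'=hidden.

Answer: ....##
...###
...###
...###
......
..#...

Derivation:
Click 1 (0,5) count=0: revealed 11 new [(0,4) (0,5) (1,3) (1,4) (1,5) (2,3) (2,4) (2,5) (3,3) (3,4) (3,5)] -> total=11
Click 2 (1,4) count=1: revealed 0 new [(none)] -> total=11
Click 3 (5,2) count=1: revealed 1 new [(5,2)] -> total=12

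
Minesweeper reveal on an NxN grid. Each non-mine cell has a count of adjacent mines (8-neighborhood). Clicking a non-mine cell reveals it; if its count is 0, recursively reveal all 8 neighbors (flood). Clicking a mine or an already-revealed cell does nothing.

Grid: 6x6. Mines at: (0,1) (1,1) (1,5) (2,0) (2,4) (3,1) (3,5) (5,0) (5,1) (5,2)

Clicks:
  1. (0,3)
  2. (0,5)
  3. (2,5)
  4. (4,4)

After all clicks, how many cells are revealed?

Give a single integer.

Answer: 9

Derivation:
Click 1 (0,3) count=0: revealed 6 new [(0,2) (0,3) (0,4) (1,2) (1,3) (1,4)] -> total=6
Click 2 (0,5) count=1: revealed 1 new [(0,5)] -> total=7
Click 3 (2,5) count=3: revealed 1 new [(2,5)] -> total=8
Click 4 (4,4) count=1: revealed 1 new [(4,4)] -> total=9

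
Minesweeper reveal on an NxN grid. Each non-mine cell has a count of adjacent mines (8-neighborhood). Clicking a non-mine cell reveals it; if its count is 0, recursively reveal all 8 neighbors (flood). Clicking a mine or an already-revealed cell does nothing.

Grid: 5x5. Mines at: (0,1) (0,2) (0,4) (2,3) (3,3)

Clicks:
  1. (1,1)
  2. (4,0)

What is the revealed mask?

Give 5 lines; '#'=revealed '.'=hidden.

Click 1 (1,1) count=2: revealed 1 new [(1,1)] -> total=1
Click 2 (4,0) count=0: revealed 11 new [(1,0) (1,2) (2,0) (2,1) (2,2) (3,0) (3,1) (3,2) (4,0) (4,1) (4,2)] -> total=12

Answer: .....
###..
###..
###..
###..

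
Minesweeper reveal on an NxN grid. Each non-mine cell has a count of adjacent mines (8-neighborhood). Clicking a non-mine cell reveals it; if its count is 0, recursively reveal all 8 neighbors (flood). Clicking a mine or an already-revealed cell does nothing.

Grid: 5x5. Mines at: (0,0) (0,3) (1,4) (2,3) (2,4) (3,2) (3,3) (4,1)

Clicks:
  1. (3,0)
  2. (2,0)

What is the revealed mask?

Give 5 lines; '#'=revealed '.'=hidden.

Answer: .....
##...
##...
##...
.....

Derivation:
Click 1 (3,0) count=1: revealed 1 new [(3,0)] -> total=1
Click 2 (2,0) count=0: revealed 5 new [(1,0) (1,1) (2,0) (2,1) (3,1)] -> total=6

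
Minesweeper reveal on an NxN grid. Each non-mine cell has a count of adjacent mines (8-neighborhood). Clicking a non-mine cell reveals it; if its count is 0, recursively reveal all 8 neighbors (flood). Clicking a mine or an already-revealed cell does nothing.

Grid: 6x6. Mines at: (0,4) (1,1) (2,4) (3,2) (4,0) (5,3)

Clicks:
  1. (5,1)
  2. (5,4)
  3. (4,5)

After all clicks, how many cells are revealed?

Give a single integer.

Click 1 (5,1) count=1: revealed 1 new [(5,1)] -> total=1
Click 2 (5,4) count=1: revealed 1 new [(5,4)] -> total=2
Click 3 (4,5) count=0: revealed 5 new [(3,4) (3,5) (4,4) (4,5) (5,5)] -> total=7

Answer: 7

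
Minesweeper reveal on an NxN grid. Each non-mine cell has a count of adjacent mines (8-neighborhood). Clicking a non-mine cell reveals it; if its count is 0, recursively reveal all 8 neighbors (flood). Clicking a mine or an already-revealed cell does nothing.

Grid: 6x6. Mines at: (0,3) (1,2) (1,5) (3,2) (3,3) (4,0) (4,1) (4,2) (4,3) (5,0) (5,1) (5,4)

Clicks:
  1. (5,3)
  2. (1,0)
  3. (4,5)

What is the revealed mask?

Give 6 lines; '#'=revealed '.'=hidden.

Answer: ##....
##....
##....
##....
.....#
...#..

Derivation:
Click 1 (5,3) count=3: revealed 1 new [(5,3)] -> total=1
Click 2 (1,0) count=0: revealed 8 new [(0,0) (0,1) (1,0) (1,1) (2,0) (2,1) (3,0) (3,1)] -> total=9
Click 3 (4,5) count=1: revealed 1 new [(4,5)] -> total=10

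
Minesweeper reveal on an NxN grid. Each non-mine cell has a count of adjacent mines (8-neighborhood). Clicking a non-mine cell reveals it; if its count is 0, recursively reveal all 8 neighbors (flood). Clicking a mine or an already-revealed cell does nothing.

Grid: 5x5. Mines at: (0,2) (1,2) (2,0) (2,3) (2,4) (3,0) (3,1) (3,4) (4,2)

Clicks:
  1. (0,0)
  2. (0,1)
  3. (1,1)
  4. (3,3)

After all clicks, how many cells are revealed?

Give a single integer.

Answer: 5

Derivation:
Click 1 (0,0) count=0: revealed 4 new [(0,0) (0,1) (1,0) (1,1)] -> total=4
Click 2 (0,1) count=2: revealed 0 new [(none)] -> total=4
Click 3 (1,1) count=3: revealed 0 new [(none)] -> total=4
Click 4 (3,3) count=4: revealed 1 new [(3,3)] -> total=5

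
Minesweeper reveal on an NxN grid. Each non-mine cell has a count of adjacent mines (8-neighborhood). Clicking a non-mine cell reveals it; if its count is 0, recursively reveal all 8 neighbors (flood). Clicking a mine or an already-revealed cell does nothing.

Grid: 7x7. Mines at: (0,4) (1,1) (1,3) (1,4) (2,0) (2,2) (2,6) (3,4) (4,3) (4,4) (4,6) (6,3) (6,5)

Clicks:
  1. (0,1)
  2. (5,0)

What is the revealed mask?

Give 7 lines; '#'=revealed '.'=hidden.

Answer: .#.....
.......
.......
###....
###....
###....
###....

Derivation:
Click 1 (0,1) count=1: revealed 1 new [(0,1)] -> total=1
Click 2 (5,0) count=0: revealed 12 new [(3,0) (3,1) (3,2) (4,0) (4,1) (4,2) (5,0) (5,1) (5,2) (6,0) (6,1) (6,2)] -> total=13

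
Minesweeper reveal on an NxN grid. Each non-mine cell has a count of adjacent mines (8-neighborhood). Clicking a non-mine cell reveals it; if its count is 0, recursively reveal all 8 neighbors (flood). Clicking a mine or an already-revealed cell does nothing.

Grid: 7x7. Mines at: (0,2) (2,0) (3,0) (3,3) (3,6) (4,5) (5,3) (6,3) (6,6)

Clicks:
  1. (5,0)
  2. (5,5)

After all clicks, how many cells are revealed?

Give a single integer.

Click 1 (5,0) count=0: revealed 9 new [(4,0) (4,1) (4,2) (5,0) (5,1) (5,2) (6,0) (6,1) (6,2)] -> total=9
Click 2 (5,5) count=2: revealed 1 new [(5,5)] -> total=10

Answer: 10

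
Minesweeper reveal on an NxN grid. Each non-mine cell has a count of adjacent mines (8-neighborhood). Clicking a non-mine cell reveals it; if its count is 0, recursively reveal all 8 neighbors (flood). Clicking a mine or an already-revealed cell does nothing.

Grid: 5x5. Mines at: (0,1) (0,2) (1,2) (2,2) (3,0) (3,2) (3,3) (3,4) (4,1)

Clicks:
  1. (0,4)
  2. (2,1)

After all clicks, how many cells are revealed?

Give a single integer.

Answer: 7

Derivation:
Click 1 (0,4) count=0: revealed 6 new [(0,3) (0,4) (1,3) (1,4) (2,3) (2,4)] -> total=6
Click 2 (2,1) count=4: revealed 1 new [(2,1)] -> total=7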